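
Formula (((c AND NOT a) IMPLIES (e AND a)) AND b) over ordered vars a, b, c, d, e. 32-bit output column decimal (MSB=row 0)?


Formula: (((c AND NOT a) IMPLIES (e AND a)) AND b) over a, b, c, d, e (32 rows)
Evaluate each row (bits = a,b,c,d,e, MSB first):
  row 0 [00000]: (((0 AND NOT 0) IMPLIES (0 AND 0)) AND 0) -> 0
  row 1 [00001]: (((0 AND NOT 0) IMPLIES (1 AND 0)) AND 0) -> 0
  row 2 [00010]: (((0 AND NOT 0) IMPLIES (0 AND 0)) AND 0) -> 0
  row 3 [00011]: (((0 AND NOT 0) IMPLIES (1 AND 0)) AND 0) -> 0
  row 4 [00100]: (((1 AND NOT 0) IMPLIES (0 AND 0)) AND 0) -> 0
  row 5 [00101]: (((1 AND NOT 0) IMPLIES (1 AND 0)) AND 0) -> 0
  row 6 [00110]: (((1 AND NOT 0) IMPLIES (0 AND 0)) AND 0) -> 0
  row 7 [00111]: (((1 AND NOT 0) IMPLIES (1 AND 0)) AND 0) -> 0
  row 8 [01000]: (((0 AND NOT 0) IMPLIES (0 AND 0)) AND 1) -> 1
  row 9 [01001]: (((0 AND NOT 0) IMPLIES (1 AND 0)) AND 1) -> 1
  row 10 [01010]: (((0 AND NOT 0) IMPLIES (0 AND 0)) AND 1) -> 1
  row 11 [01011]: (((0 AND NOT 0) IMPLIES (1 AND 0)) AND 1) -> 1
  row 12 [01100]: (((1 AND NOT 0) IMPLIES (0 AND 0)) AND 1) -> 0
  row 13 [01101]: (((1 AND NOT 0) IMPLIES (1 AND 0)) AND 1) -> 0
  row 14 [01110]: (((1 AND NOT 0) IMPLIES (0 AND 0)) AND 1) -> 0
  row 15 [01111]: (((1 AND NOT 0) IMPLIES (1 AND 0)) AND 1) -> 0
  row 16 [10000]: (((0 AND NOT 1) IMPLIES (0 AND 1)) AND 0) -> 0
  row 17 [10001]: (((0 AND NOT 1) IMPLIES (1 AND 1)) AND 0) -> 0
  row 18 [10010]: (((0 AND NOT 1) IMPLIES (0 AND 1)) AND 0) -> 0
  row 19 [10011]: (((0 AND NOT 1) IMPLIES (1 AND 1)) AND 0) -> 0
  row 20 [10100]: (((1 AND NOT 1) IMPLIES (0 AND 1)) AND 0) -> 0
  row 21 [10101]: (((1 AND NOT 1) IMPLIES (1 AND 1)) AND 0) -> 0
  row 22 [10110]: (((1 AND NOT 1) IMPLIES (0 AND 1)) AND 0) -> 0
  row 23 [10111]: (((1 AND NOT 1) IMPLIES (1 AND 1)) AND 0) -> 0
  row 24 [11000]: (((0 AND NOT 1) IMPLIES (0 AND 1)) AND 1) -> 1
  row 25 [11001]: (((0 AND NOT 1) IMPLIES (1 AND 1)) AND 1) -> 1
  row 26 [11010]: (((0 AND NOT 1) IMPLIES (0 AND 1)) AND 1) -> 1
  row 27 [11011]: (((0 AND NOT 1) IMPLIES (1 AND 1)) AND 1) -> 1
  row 28 [11100]: (((1 AND NOT 1) IMPLIES (0 AND 1)) AND 1) -> 1
  row 29 [11101]: (((1 AND NOT 1) IMPLIES (1 AND 1)) AND 1) -> 1
  row 30 [11110]: (((1 AND NOT 1) IMPLIES (0 AND 1)) AND 1) -> 1
  row 31 [11111]: (((1 AND NOT 1) IMPLIES (1 AND 1)) AND 1) -> 1
Full result column, 4 rows per line (a,b,c fixed per line; d,e runs 00..11 left to right):
  rows 0-3 [a,b,c=000]: 0000  = hex 0
  rows 4-7 [a,b,c=001]: 0000  = hex 0
  rows 8-11 [a,b,c=010]: 1111  = hex F
  rows 12-15 [a,b,c=011]: 0000  = hex 0
  rows 16-19 [a,b,c=100]: 0000  = hex 0
  rows 20-23 [a,b,c=101]: 0000  = hex 0
  rows 24-27 [a,b,c=110]: 1111  = hex F
  rows 28-31 [a,b,c=111]: 1111  = hex F
Output column (row 0 .. row 31) = 00000000111100000000000011111111
Output column grouped in 4s = 0000 0000 1111 0000 0000 0000 1111 1111 = 0x00F000FF
Convert to decimal digit by digit (value = value*16 + digit):
  0 -> 0
  0*16 + 0 = 0
  0*16 + 15 (F) = 15
  15*16 + 0 = 240
  240*16 + 0 = 3840
  3840*16 + 0 = 61440
  61440*16 + 15 (F) = 983055
  983055*16 + 15 (F) = 15728895
Decimal = 15728895

15728895


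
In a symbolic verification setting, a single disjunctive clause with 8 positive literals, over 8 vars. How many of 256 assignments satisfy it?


Step 1: Total=2^8=256
Step 2: Unsat when all 8 false: 2^0=1
Step 3: Sat=256-1=255

255


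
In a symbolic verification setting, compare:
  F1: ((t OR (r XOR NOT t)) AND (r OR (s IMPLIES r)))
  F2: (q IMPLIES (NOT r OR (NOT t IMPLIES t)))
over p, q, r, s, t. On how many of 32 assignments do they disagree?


F1 = ((t OR (r XOR NOT t)) AND (r OR (s IMPLIES r)))
F2 = (q IMPLIES (NOT r OR (NOT t IMPLIES t)))
Evaluate both on each of 32 rows (bits = p,q,r,s,t):
  row 0 [00000]: F1=1 F2=1 -> 0
  row 1 [00001]: F1=1 F2=1 -> 0
  row 2 [00010]: F1=0 F2=1 (differ) -> 1
  row 3 [00011]: F1=0 F2=1 (differ) -> 1
  row 4 [00100]: F1=0 F2=1 (differ) -> 1
  row 5 [00101]: F1=1 F2=1 -> 0
  row 6 [00110]: F1=0 F2=1 (differ) -> 1
  row 7 [00111]: F1=1 F2=1 -> 0
  row 8 [01000]: F1=1 F2=1 -> 0
  row 9 [01001]: F1=1 F2=1 -> 0
  row 10 [01010]: F1=0 F2=1 (differ) -> 1
  row 11 [01011]: F1=0 F2=1 (differ) -> 1
  row 12 [01100]: F1=0 F2=0 -> 0
  row 13 [01101]: F1=1 F2=1 -> 0
  row 14 [01110]: F1=0 F2=0 -> 0
  row 15 [01111]: F1=1 F2=1 -> 0
  row 16 [10000]: F1=1 F2=1 -> 0
  row 17 [10001]: F1=1 F2=1 -> 0
  row 18 [10010]: F1=0 F2=1 (differ) -> 1
  row 19 [10011]: F1=0 F2=1 (differ) -> 1
  row 20 [10100]: F1=0 F2=1 (differ) -> 1
  row 21 [10101]: F1=1 F2=1 -> 0
  row 22 [10110]: F1=0 F2=1 (differ) -> 1
  row 23 [10111]: F1=1 F2=1 -> 0
  row 24 [11000]: F1=1 F2=1 -> 0
  row 25 [11001]: F1=1 F2=1 -> 0
  row 26 [11010]: F1=0 F2=1 (differ) -> 1
  row 27 [11011]: F1=0 F2=1 (differ) -> 1
  row 28 [11100]: F1=0 F2=0 -> 0
  row 29 [11101]: F1=1 F2=1 -> 0
  row 30 [11110]: F1=0 F2=0 -> 0
  row 31 [11111]: F1=1 F2=1 -> 0
Full result column, 8 rows per line (p,q fixed per line; r,s,t runs 000..111 left to right):
  rows 0-7 [p,q=00]: 00111010  (ones: 4)
  rows 8-15 [p,q=01]: 00110000  (ones: 2)
  rows 16-23 [p,q=10]: 00111010  (ones: 4)
  rows 24-31 [p,q=11]: 00110000  (ones: 2)
Disagreements = 4+2+4+2 = 12

12


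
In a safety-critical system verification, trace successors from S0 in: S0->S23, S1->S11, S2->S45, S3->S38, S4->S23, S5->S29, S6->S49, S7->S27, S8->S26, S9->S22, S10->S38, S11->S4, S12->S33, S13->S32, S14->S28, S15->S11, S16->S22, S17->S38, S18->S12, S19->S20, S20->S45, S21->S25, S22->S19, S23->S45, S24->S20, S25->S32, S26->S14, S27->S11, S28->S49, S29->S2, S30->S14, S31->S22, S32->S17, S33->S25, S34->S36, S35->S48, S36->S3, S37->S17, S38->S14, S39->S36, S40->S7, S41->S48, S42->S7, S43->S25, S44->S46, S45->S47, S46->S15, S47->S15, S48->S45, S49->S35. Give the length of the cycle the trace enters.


Trace from S0 until a state repeats:
  S0 -> S23 -> S45 -> S47 -> S15 -> S11 -> S4 -> S23
S23 first seen at step 1, revisited at step 7.
Cycle length = 7 - 1 = 6

6


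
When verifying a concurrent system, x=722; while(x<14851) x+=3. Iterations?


Step 1: x goes from 722 toward 14851 by 3; the body runs while x<14851, so iterations = ceil((bound-start)/step)
Step 2: Distance=14129
Step 3: ceil(14129/3)=4710

4710


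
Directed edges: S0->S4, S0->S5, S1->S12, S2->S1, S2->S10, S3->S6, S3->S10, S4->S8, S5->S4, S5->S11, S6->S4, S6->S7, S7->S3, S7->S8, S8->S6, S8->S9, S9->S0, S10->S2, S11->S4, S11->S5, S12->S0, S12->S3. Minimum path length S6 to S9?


BFS layer-by-layer from S6:
  dist 0: {S6}
  dist 1: {S4, S7}
  dist 2: {S3, S8}
  dist 3: {S9, S10}
  -> S9 reached at distance 3
Shortest path length = 3

3


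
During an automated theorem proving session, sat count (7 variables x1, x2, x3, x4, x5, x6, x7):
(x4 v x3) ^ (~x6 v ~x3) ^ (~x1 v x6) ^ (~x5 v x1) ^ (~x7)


CNF with 5 clauses over 7 vars (128 assignments).
An assignment satisfies CNF iff every clause has >=1 true literal.
Check each row (bits = x1,x2,x3,x4,x5,x6,x7; clause T/F shown):
  row 0 [0000000]: clauses=FTTTT -> 0
  row 1 [0000001]: clauses=FTTTF -> 0
  row 2 [0000010]: clauses=FTTTT -> 0
  row 3 [0000011]: clauses=FTTTF -> 0
  row 4 [0000100]: clauses=FTTFT -> 0
  (every remaining row is evaluated the same way; all 128 results are listed next)
Full result column, 8 rows per line (x1,x2,x3,x4 fixed per line; x5,x6,x7 runs 000..111 left to right):
  rows 0-7 [x1,x2,x3,x4=0000]: 00000000  (ones: 0)
  rows 8-15 [x1,x2,x3,x4=0001]: 10100000  (ones: 2)
  rows 16-23 [x1,x2,x3,x4=0010]: 10000000  (ones: 1)
  rows 24-31 [x1,x2,x3,x4=0011]: 10000000  (ones: 1)
  rows 32-39 [x1,x2,x3,x4=0100]: 00000000  (ones: 0)
  rows 40-47 [x1,x2,x3,x4=0101]: 10100000  (ones: 2)
  rows 48-55 [x1,x2,x3,x4=0110]: 10000000  (ones: 1)
  rows 56-63 [x1,x2,x3,x4=0111]: 10000000  (ones: 1)
  rows 64-71 [x1,x2,x3,x4=1000]: 00000000  (ones: 0)
  rows 72-79 [x1,x2,x3,x4=1001]: 00100010  (ones: 2)
  rows 80-87 [x1,x2,x3,x4=1010]: 00000000  (ones: 0)
  rows 88-95 [x1,x2,x3,x4=1011]: 00000000  (ones: 0)
  rows 96-103 [x1,x2,x3,x4=1100]: 00000000  (ones: 0)
  rows 104-111 [x1,x2,x3,x4=1101]: 00100010  (ones: 2)
  rows 112-119 [x1,x2,x3,x4=1110]: 00000000  (ones: 0)
  rows 120-127 [x1,x2,x3,x4=1111]: 00000000  (ones: 0)
Satisfying assignments = 0+2+1+1+0+2+1+1+0+2+0+0+0+2+0+0 = 12

12


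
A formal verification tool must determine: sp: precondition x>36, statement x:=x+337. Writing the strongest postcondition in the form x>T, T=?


Formula: sp(P, x:=E) = exists old_x. (x = E[old_x/x]) AND P[old_x/x] (old_x is the value of x before the assignment; eliminate old_x by solving x = E[old_x/x] for old_x)
Step 1: Precondition P: x>36, i.e. old_x > 36
Step 2: Assignment gives x = old_x + 337, so old_x = x - 337
Step 3: Substitute into P: x - 337 > 36
Step 4: Simplify: x > 36+337 = 373

373


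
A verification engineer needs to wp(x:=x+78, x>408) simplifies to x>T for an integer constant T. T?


Formula: wp(x:=E, P) = P[E/x] (substitute E for x in postcondition)
Step 1: Postcondition: x>408
Step 2: Substitute x+78 for x: x+78>408
Step 3: Solve for x: x > 408-78 = 330

330


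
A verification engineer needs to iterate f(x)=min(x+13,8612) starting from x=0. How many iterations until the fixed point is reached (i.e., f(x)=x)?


Step 1: x=0, cap=8612, increment=13
Step 2: x grows by 13 each step until capped at 8612; fixed point is x=8612
Step 3: iterations = ceil(8612/13) = 663

663


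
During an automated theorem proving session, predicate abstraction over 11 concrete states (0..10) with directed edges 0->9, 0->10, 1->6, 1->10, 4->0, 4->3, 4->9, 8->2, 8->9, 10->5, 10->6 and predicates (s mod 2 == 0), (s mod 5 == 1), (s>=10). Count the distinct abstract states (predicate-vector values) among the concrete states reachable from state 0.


BFS from 0:
Concrete reachable: {0, 5, 6, 9, 10}
Abstract via predicates (s mod 2 == 0), (s mod 5 == 1), (s>=10):
  (0,0,0) <- {5, 9}
  (1,0,0) <- {0}
  (1,0,1) <- {10}
  (1,1,0) <- {6}
Distinct abstract states = 4

4


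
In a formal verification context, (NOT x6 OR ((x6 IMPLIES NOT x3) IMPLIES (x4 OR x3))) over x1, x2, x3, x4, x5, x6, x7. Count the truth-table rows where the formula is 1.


Formula: (NOT x6 OR ((x6 IMPLIES NOT x3) IMPLIES (x4 OR x3))) over 7 vars (128 rows)
Evaluate each row (x1, x2, x3, x4, x5, x6, x7 as bits, MSB first):
  row 0 [0000000]: (NOT 0 OR ((0 IMPLIES NOT 0) IMPLIES (0 OR 0))) -> 1
  row 1 [0000001]: (NOT 0 OR ((0 IMPLIES NOT 0) IMPLIES (0 OR 0))) -> 1
  row 2 [0000010]: (NOT 1 OR ((1 IMPLIES NOT 0) IMPLIES (0 OR 0))) -> 0
  row 3 [0000011]: (NOT 1 OR ((1 IMPLIES NOT 0) IMPLIES (0 OR 0))) -> 0
  row 4 [0000100]: (NOT 0 OR ((0 IMPLIES NOT 0) IMPLIES (0 OR 0))) -> 1
  (every remaining row is evaluated the same way; all 128 results are listed next)
Full result column, 8 rows per line (x1,x2,x3,x4 fixed per line; x5,x6,x7 runs 000..111 left to right):
  rows 0-7 [x1,x2,x3,x4=0000]: 11001100  (ones: 4)
  rows 8-15 [x1,x2,x3,x4=0001]: 11111111  (ones: 8)
  rows 16-23 [x1,x2,x3,x4=0010]: 11111111  (ones: 8)
  rows 24-31 [x1,x2,x3,x4=0011]: 11111111  (ones: 8)
  rows 32-39 [x1,x2,x3,x4=0100]: 11001100  (ones: 4)
  rows 40-47 [x1,x2,x3,x4=0101]: 11111111  (ones: 8)
  rows 48-55 [x1,x2,x3,x4=0110]: 11111111  (ones: 8)
  rows 56-63 [x1,x2,x3,x4=0111]: 11111111  (ones: 8)
  rows 64-71 [x1,x2,x3,x4=1000]: 11001100  (ones: 4)
  rows 72-79 [x1,x2,x3,x4=1001]: 11111111  (ones: 8)
  rows 80-87 [x1,x2,x3,x4=1010]: 11111111  (ones: 8)
  rows 88-95 [x1,x2,x3,x4=1011]: 11111111  (ones: 8)
  rows 96-103 [x1,x2,x3,x4=1100]: 11001100  (ones: 4)
  rows 104-111 [x1,x2,x3,x4=1101]: 11111111  (ones: 8)
  rows 112-119 [x1,x2,x3,x4=1110]: 11111111  (ones: 8)
  rows 120-127 [x1,x2,x3,x4=1111]: 11111111  (ones: 8)
Count of 1-rows = 4+8+8+8+4+8+8+8+4+8+8+8+4+8+8+8 = 112

112


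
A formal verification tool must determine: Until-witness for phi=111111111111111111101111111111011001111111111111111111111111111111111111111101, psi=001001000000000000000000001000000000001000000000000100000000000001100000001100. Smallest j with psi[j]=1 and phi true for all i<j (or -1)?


(phi U psi) at 0: need smallest j with psi[j]=1 and phi[i]=1 for all i in [0,j).
Scan from step 0:
  step 0: phi=1, psi=0 -> continue
  step 1: phi=1, psi=0 -> continue
  step 2: psi=1 and phi held for [0,2) -> witness found
Witness step = 2

2


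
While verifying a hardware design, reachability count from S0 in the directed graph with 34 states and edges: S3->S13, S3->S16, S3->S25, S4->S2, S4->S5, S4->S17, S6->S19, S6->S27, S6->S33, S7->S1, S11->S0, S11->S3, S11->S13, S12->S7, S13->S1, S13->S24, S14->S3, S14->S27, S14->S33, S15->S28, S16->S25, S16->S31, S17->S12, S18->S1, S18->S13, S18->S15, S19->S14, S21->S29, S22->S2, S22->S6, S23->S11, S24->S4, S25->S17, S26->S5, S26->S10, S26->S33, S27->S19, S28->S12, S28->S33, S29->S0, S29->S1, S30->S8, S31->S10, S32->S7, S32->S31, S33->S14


BFS from S0:
  layer 0: {S0}
Reachable set: {S0}
Count = 1

1


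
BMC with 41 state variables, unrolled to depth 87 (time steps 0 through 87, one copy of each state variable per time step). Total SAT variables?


BMC unrolls to depth k, creating one copy of each state var for steps 0..k.
Step count = 87 + 1 = 88 (steps 0 through 87)
Vars per step = 41
Total = 41 * 88 = 3608

3608


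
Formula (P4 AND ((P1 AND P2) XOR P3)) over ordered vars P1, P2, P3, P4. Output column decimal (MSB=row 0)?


Formula: (P4 AND ((P1 AND P2) XOR P3)) over P1, P2, P3, P4 (16 rows)
Evaluate each row (bits = P1,P2,P3,P4, MSB first):
  row 0 [0000]: (0 AND ((0 AND 0) XOR 0)) -> 0
  row 1 [0001]: (1 AND ((0 AND 0) XOR 0)) -> 0
  row 2 [0010]: (0 AND ((0 AND 0) XOR 1)) -> 0
  row 3 [0011]: (1 AND ((0 AND 0) XOR 1)) -> 1
  row 4 [0100]: (0 AND ((0 AND 1) XOR 0)) -> 0
  row 5 [0101]: (1 AND ((0 AND 1) XOR 0)) -> 0
  row 6 [0110]: (0 AND ((0 AND 1) XOR 1)) -> 0
  row 7 [0111]: (1 AND ((0 AND 1) XOR 1)) -> 1
  row 8 [1000]: (0 AND ((1 AND 0) XOR 0)) -> 0
  row 9 [1001]: (1 AND ((1 AND 0) XOR 0)) -> 0
  row 10 [1010]: (0 AND ((1 AND 0) XOR 1)) -> 0
  row 11 [1011]: (1 AND ((1 AND 0) XOR 1)) -> 1
  row 12 [1100]: (0 AND ((1 AND 1) XOR 0)) -> 0
  row 13 [1101]: (1 AND ((1 AND 1) XOR 0)) -> 1
  row 14 [1110]: (0 AND ((1 AND 1) XOR 1)) -> 0
  row 15 [1111]: (1 AND ((1 AND 1) XOR 1)) -> 0
Full result column, 4 rows per line (P1,P2 fixed per line; P3,P4 runs 00..11 left to right):
  rows 0-3 [P1,P2=00]: 0001  = hex 1
  rows 4-7 [P1,P2=01]: 0001  = hex 1
  rows 8-11 [P1,P2=10]: 0001  = hex 1
  rows 12-15 [P1,P2=11]: 0100  = hex 4
Output column (row 0 .. row 15) = 0001000100010100
Output column grouped in 4s = 0001 0001 0001 0100 = 0x1114
Convert to decimal digit by digit (value = value*16 + digit):
  1 -> 1
  1*16 + 1 = 17
  17*16 + 1 = 273
  273*16 + 4 = 4372
Decimal = 4372

4372


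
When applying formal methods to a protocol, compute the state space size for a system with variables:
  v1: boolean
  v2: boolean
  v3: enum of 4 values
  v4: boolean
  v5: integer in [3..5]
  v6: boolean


State space = product of domain sizes of all variables.
Domain sizes:
  v1 (boolean): 2
  v2 (boolean): 2
  v3 (enum of 4 values): 4
  v4 (boolean): 2
  v5 (integer in [3..5]): 3
  v6 (boolean): 2
Product = 2 * 2 * 4 * 2 * 3 * 2 = 192

192


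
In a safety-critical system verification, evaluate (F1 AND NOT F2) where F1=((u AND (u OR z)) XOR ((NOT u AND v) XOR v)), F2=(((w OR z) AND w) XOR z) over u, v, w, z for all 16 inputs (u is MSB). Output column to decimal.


F1 = ((u AND (u OR z)) XOR ((NOT u AND v) XOR v))
F2 = (((w OR z) AND w) XOR z)
Counterexample to F1=>F2 is where F1=1 and F2=0.
Evaluate each row (bits = u,v,w,z, MSB first):
  row 0 [0000]: F1=0 F2=0 -> F1&~F2 -> 0
  row 1 [0001]: F1=0 F2=1 -> F1&~F2 -> 0
  row 2 [0010]: F1=0 F2=1 -> F1&~F2 -> 0
  row 3 [0011]: F1=0 F2=0 -> F1&~F2 -> 0
  row 4 [0100]: F1=0 F2=0 -> F1&~F2 -> 0
  row 5 [0101]: F1=0 F2=1 -> F1&~F2 -> 0
  row 6 [0110]: F1=0 F2=1 -> F1&~F2 -> 0
  row 7 [0111]: F1=0 F2=0 -> F1&~F2 -> 0
  row 8 [1000]: F1=1 F2=0 -> F1&~F2 -> 1
  row 9 [1001]: F1=1 F2=1 -> F1&~F2 -> 0
  row 10 [1010]: F1=1 F2=1 -> F1&~F2 -> 0
  row 11 [1011]: F1=1 F2=0 -> F1&~F2 -> 1
  row 12 [1100]: F1=0 F2=0 -> F1&~F2 -> 0
  row 13 [1101]: F1=0 F2=1 -> F1&~F2 -> 0
  row 14 [1110]: F1=0 F2=1 -> F1&~F2 -> 0
  row 15 [1111]: F1=0 F2=0 -> F1&~F2 -> 0
Full result column, 4 rows per line (u,v fixed per line; w,z runs 00..11 left to right):
  rows 0-3 [u,v=00]: 0000  = hex 0
  rows 4-7 [u,v=01]: 0000  = hex 0
  rows 8-11 [u,v=10]: 1001  = hex 9
  rows 12-15 [u,v=11]: 0000  = hex 0
Counterexample vector (row 0 .. row 15) = 0000000010010000
Output column grouped in 4s = 0000 0000 1001 0000 = 0x0090
Convert to decimal digit by digit (value = value*16 + digit):
  0 -> 0
  0*16 + 0 = 0
  0*16 + 9 = 9
  9*16 + 0 = 144
Decimal = 144

144


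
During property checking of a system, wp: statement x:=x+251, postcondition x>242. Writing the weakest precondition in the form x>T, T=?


Formula: wp(x:=E, P) = P[E/x] (substitute E for x in postcondition)
Step 1: Postcondition: x>242
Step 2: Substitute x+251 for x: x+251>242
Step 3: Solve for x: x > 242-251 = -9

-9


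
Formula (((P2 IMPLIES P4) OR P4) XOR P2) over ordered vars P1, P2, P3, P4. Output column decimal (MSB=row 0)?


Formula: (((P2 IMPLIES P4) OR P4) XOR P2) over P1, P2, P3, P4 (16 rows)
Evaluate each row (bits = P1,P2,P3,P4, MSB first):
  row 0 [0000]: (((0 IMPLIES 0) OR 0) XOR 0) -> 1
  row 1 [0001]: (((0 IMPLIES 1) OR 1) XOR 0) -> 1
  row 2 [0010]: (((0 IMPLIES 0) OR 0) XOR 0) -> 1
  row 3 [0011]: (((0 IMPLIES 1) OR 1) XOR 0) -> 1
  row 4 [0100]: (((1 IMPLIES 0) OR 0) XOR 1) -> 1
  row 5 [0101]: (((1 IMPLIES 1) OR 1) XOR 1) -> 0
  row 6 [0110]: (((1 IMPLIES 0) OR 0) XOR 1) -> 1
  row 7 [0111]: (((1 IMPLIES 1) OR 1) XOR 1) -> 0
  row 8 [1000]: (((0 IMPLIES 0) OR 0) XOR 0) -> 1
  row 9 [1001]: (((0 IMPLIES 1) OR 1) XOR 0) -> 1
  row 10 [1010]: (((0 IMPLIES 0) OR 0) XOR 0) -> 1
  row 11 [1011]: (((0 IMPLIES 1) OR 1) XOR 0) -> 1
  row 12 [1100]: (((1 IMPLIES 0) OR 0) XOR 1) -> 1
  row 13 [1101]: (((1 IMPLIES 1) OR 1) XOR 1) -> 0
  row 14 [1110]: (((1 IMPLIES 0) OR 0) XOR 1) -> 1
  row 15 [1111]: (((1 IMPLIES 1) OR 1) XOR 1) -> 0
Full result column, 4 rows per line (P1,P2 fixed per line; P3,P4 runs 00..11 left to right):
  rows 0-3 [P1,P2=00]: 1111  = hex F
  rows 4-7 [P1,P2=01]: 1010  = hex A
  rows 8-11 [P1,P2=10]: 1111  = hex F
  rows 12-15 [P1,P2=11]: 1010  = hex A
Output column (row 0 .. row 15) = 1111101011111010
Output column grouped in 4s = 1111 1010 1111 1010 = 0xFAFA
Convert to decimal digit by digit (value = value*16 + digit):
  F -> 15
  15*16 + 10 (A) = 250
  250*16 + 15 (F) = 4015
  4015*16 + 10 (A) = 64250
Decimal = 64250

64250


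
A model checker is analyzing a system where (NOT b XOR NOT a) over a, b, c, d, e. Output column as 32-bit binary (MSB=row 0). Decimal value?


Formula: (NOT b XOR NOT a) over a, b, c, d, e (32 rows)
Evaluate each row (bits = a,b,c,d,e, MSB first):
  row 0 [00000]: (NOT 0 XOR NOT 0) -> 0
  row 1 [00001]: (NOT 0 XOR NOT 0) -> 0
  row 2 [00010]: (NOT 0 XOR NOT 0) -> 0
  row 3 [00011]: (NOT 0 XOR NOT 0) -> 0
  row 4 [00100]: (NOT 0 XOR NOT 0) -> 0
  row 5 [00101]: (NOT 0 XOR NOT 0) -> 0
  row 6 [00110]: (NOT 0 XOR NOT 0) -> 0
  row 7 [00111]: (NOT 0 XOR NOT 0) -> 0
  row 8 [01000]: (NOT 1 XOR NOT 0) -> 1
  row 9 [01001]: (NOT 1 XOR NOT 0) -> 1
  row 10 [01010]: (NOT 1 XOR NOT 0) -> 1
  row 11 [01011]: (NOT 1 XOR NOT 0) -> 1
  row 12 [01100]: (NOT 1 XOR NOT 0) -> 1
  row 13 [01101]: (NOT 1 XOR NOT 0) -> 1
  row 14 [01110]: (NOT 1 XOR NOT 0) -> 1
  row 15 [01111]: (NOT 1 XOR NOT 0) -> 1
  row 16 [10000]: (NOT 0 XOR NOT 1) -> 1
  row 17 [10001]: (NOT 0 XOR NOT 1) -> 1
  row 18 [10010]: (NOT 0 XOR NOT 1) -> 1
  row 19 [10011]: (NOT 0 XOR NOT 1) -> 1
  row 20 [10100]: (NOT 0 XOR NOT 1) -> 1
  row 21 [10101]: (NOT 0 XOR NOT 1) -> 1
  row 22 [10110]: (NOT 0 XOR NOT 1) -> 1
  row 23 [10111]: (NOT 0 XOR NOT 1) -> 1
  row 24 [11000]: (NOT 1 XOR NOT 1) -> 0
  row 25 [11001]: (NOT 1 XOR NOT 1) -> 0
  row 26 [11010]: (NOT 1 XOR NOT 1) -> 0
  row 27 [11011]: (NOT 1 XOR NOT 1) -> 0
  row 28 [11100]: (NOT 1 XOR NOT 1) -> 0
  row 29 [11101]: (NOT 1 XOR NOT 1) -> 0
  row 30 [11110]: (NOT 1 XOR NOT 1) -> 0
  row 31 [11111]: (NOT 1 XOR NOT 1) -> 0
Full result column, 4 rows per line (a,b,c fixed per line; d,e runs 00..11 left to right):
  rows 0-3 [a,b,c=000]: 0000  = hex 0
  rows 4-7 [a,b,c=001]: 0000  = hex 0
  rows 8-11 [a,b,c=010]: 1111  = hex F
  rows 12-15 [a,b,c=011]: 1111  = hex F
  rows 16-19 [a,b,c=100]: 1111  = hex F
  rows 20-23 [a,b,c=101]: 1111  = hex F
  rows 24-27 [a,b,c=110]: 0000  = hex 0
  rows 28-31 [a,b,c=111]: 0000  = hex 0
Output column (row 0 .. row 31) = 00000000111111111111111100000000
Output column grouped in 4s = 0000 0000 1111 1111 1111 1111 0000 0000 = 0x00FFFF00
Convert to decimal digit by digit (value = value*16 + digit):
  0 -> 0
  0*16 + 0 = 0
  0*16 + 15 (F) = 15
  15*16 + 15 (F) = 255
  255*16 + 15 (F) = 4095
  4095*16 + 15 (F) = 65535
  65535*16 + 0 = 1048560
  1048560*16 + 0 = 16776960
Decimal = 16776960

16776960


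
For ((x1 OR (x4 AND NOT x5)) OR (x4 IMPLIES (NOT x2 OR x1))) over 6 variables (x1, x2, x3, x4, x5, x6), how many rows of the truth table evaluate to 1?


Formula: ((x1 OR (x4 AND NOT x5)) OR (x4 IMPLIES (NOT x2 OR x1))) over 6 vars (64 rows)
Evaluate each row (x1, x2, x3, x4, x5, x6 as bits, MSB first):
  row 0 [000000]: ((0 OR (0 AND NOT 0)) OR (0 IMPLIES (NOT 0 OR 0))) -> 1
  row 1 [000001]: ((0 OR (0 AND NOT 0)) OR (0 IMPLIES (NOT 0 OR 0))) -> 1
  row 2 [000010]: ((0 OR (0 AND NOT 1)) OR (0 IMPLIES (NOT 0 OR 0))) -> 1
  row 3 [000011]: ((0 OR (0 AND NOT 1)) OR (0 IMPLIES (NOT 0 OR 0))) -> 1
  row 4 [000100]: ((0 OR (1 AND NOT 0)) OR (1 IMPLIES (NOT 0 OR 0))) -> 1
  (every remaining row is evaluated the same way; all 64 results are listed next)
Full result column, 8 rows per line (x1,x2,x3 fixed per line; x4,x5,x6 runs 000..111 left to right):
  rows 0-7 [x1,x2,x3=000]: 11111111  (ones: 8)
  rows 8-15 [x1,x2,x3=001]: 11111111  (ones: 8)
  rows 16-23 [x1,x2,x3=010]: 11111100  (ones: 6)
  rows 24-31 [x1,x2,x3=011]: 11111100  (ones: 6)
  rows 32-39 [x1,x2,x3=100]: 11111111  (ones: 8)
  rows 40-47 [x1,x2,x3=101]: 11111111  (ones: 8)
  rows 48-55 [x1,x2,x3=110]: 11111111  (ones: 8)
  rows 56-63 [x1,x2,x3=111]: 11111111  (ones: 8)
Count of 1-rows = 8+8+6+6+8+8+8+8 = 60

60


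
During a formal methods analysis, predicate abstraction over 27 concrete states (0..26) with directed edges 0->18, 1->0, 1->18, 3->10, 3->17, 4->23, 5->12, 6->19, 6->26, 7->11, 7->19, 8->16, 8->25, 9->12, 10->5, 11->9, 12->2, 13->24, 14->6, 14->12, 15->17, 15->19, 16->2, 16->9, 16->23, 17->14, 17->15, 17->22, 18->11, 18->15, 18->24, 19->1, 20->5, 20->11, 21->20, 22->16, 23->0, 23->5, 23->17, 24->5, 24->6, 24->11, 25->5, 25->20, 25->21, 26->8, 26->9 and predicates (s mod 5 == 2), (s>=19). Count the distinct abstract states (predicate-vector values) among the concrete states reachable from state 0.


BFS from 0:
Concrete reachable: {0, 1, 2, 5, 6, 8, 9, 11, 12, 14, 15, 16, 17, 18, 19, 20, 21, 22, 23, 24, 25, 26}
Abstract via predicates (s mod 5 == 2), (s>=19):
  (0,0) <- {0, 1, 5, 6, 8, 9, 11, 14, 15, 16, 18}
  (0,1) <- {19, 20, 21, 23, 24, 25, 26}
  (1,0) <- {2, 12, 17}
  (1,1) <- {22}
Distinct abstract states = 4

4


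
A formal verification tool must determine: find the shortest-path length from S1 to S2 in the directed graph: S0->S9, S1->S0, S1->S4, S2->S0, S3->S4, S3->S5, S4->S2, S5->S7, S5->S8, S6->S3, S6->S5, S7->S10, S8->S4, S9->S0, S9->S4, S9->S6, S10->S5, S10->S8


BFS layer-by-layer from S1:
  dist 0: {S1}
  dist 1: {S0, S4}
  dist 2: {S2, S9}
  -> S2 reached at distance 2
Shortest path length = 2

2


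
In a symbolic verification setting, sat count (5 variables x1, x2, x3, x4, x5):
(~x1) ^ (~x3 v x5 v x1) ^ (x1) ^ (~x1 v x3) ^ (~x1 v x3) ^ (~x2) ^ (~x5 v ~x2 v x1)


CNF with 7 clauses over 5 vars (32 assignments).
An assignment satisfies CNF iff every clause has >=1 true literal.
Check each row (bits = x1,x2,x3,x4,x5; clause T/F shown):
  row 0 [00000]: clauses=TTFTTTT -> 0
  row 1 [00001]: clauses=TTFTTTT -> 0
  row 2 [00010]: clauses=TTFTTTT -> 0
  row 3 [00011]: clauses=TTFTTTT -> 0
  row 4 [00100]: clauses=TFFTTTT -> 0
  row 5 [00101]: clauses=TTFTTTT -> 0
  row 6 [00110]: clauses=TFFTTTT -> 0
  row 7 [00111]: clauses=TTFTTTT -> 0
  row 8 [01000]: clauses=TTFTTFT -> 0
  row 9 [01001]: clauses=TTFTTFF -> 0
  row 10 [01010]: clauses=TTFTTFT -> 0
  row 11 [01011]: clauses=TTFTTFF -> 0
  row 12 [01100]: clauses=TFFTTFT -> 0
  row 13 [01101]: clauses=TTFTTFF -> 0
  row 14 [01110]: clauses=TFFTTFT -> 0
  row 15 [01111]: clauses=TTFTTFF -> 0
  row 16 [10000]: clauses=FTTFFTT -> 0
  row 17 [10001]: clauses=FTTFFTT -> 0
  row 18 [10010]: clauses=FTTFFTT -> 0
  row 19 [10011]: clauses=FTTFFTT -> 0
  row 20 [10100]: clauses=FTTTTTT -> 0
  row 21 [10101]: clauses=FTTTTTT -> 0
  row 22 [10110]: clauses=FTTTTTT -> 0
  row 23 [10111]: clauses=FTTTTTT -> 0
  row 24 [11000]: clauses=FTTFFFT -> 0
  row 25 [11001]: clauses=FTTFFFT -> 0
  row 26 [11010]: clauses=FTTFFFT -> 0
  row 27 [11011]: clauses=FTTFFFT -> 0
  row 28 [11100]: clauses=FTTTTFT -> 0
  row 29 [11101]: clauses=FTTTTFT -> 0
  row 30 [11110]: clauses=FTTTTFT -> 0
  row 31 [11111]: clauses=FTTTTFT -> 0
Full result column, 8 rows per line (x1,x2 fixed per line; x3,x4,x5 runs 000..111 left to right):
  rows 0-7 [x1,x2=00]: 00000000  (ones: 0)
  rows 8-15 [x1,x2=01]: 00000000  (ones: 0)
  rows 16-23 [x1,x2=10]: 00000000  (ones: 0)
  rows 24-31 [x1,x2=11]: 00000000  (ones: 0)
Satisfying assignments = 0+0+0+0 = 0

0


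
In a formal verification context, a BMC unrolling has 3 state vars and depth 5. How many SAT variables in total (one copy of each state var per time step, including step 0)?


BMC unrolls to depth k, creating one copy of each state var for steps 0..k.
Step count = 5 + 1 = 6 (steps 0 through 5)
Vars per step = 3
Total = 3 * 6 = 18

18


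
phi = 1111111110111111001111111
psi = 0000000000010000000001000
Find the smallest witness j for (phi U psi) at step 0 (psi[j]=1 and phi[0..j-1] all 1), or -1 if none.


(phi U psi) at 0: need smallest j with psi[j]=1 and phi[i]=1 for all i in [0,j).
Scan from step 0:
  step 0: phi=1, psi=0 -> continue
  step 1: phi=1, psi=0 -> continue
  step 2: phi=1, psi=0 -> continue
  step 3: phi=1, psi=0 -> continue
  step 9: phi=0 -> phi-prefix broken from here
  step 11: psi=1 but phi already failed -> not a witness
  step 21: psi=1 but phi already failed -> not a witness
  end of trace: no witness -> -1
Witness step = -1

-1


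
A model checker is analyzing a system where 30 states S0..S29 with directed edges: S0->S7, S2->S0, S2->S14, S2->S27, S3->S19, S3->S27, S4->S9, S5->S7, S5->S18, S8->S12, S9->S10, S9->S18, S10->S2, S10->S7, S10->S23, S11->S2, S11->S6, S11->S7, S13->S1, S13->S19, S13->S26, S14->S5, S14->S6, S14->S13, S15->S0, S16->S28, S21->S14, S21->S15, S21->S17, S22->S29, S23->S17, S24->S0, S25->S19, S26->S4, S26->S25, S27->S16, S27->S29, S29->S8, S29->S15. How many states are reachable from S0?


BFS from S0:
  layer 0: {S0}
  layer 1: {S7}
Reachable set: {S0, S7}
Count = 2

2


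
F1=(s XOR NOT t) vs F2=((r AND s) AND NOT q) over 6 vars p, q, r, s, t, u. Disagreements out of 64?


F1 = (s XOR NOT t)
F2 = ((r AND s) AND NOT q)
Evaluate both on each of 64 rows (bits = p,q,r,s,t,u):
  row 0 [000000]: F1=1 F2=0 (differ) -> 1
  row 1 [000001]: F1=1 F2=0 (differ) -> 1
  row 2 [000010]: F1=0 F2=0 -> 0
  row 3 [000011]: F1=0 F2=0 -> 0
  row 4 [000100]: F1=0 F2=0 -> 0
  (every remaining row is evaluated the same way; all 64 results are listed next)
Full result column, 8 rows per line (p,q,r fixed per line; s,t,u runs 000..111 left to right):
  rows 0-7 [p,q,r=000]: 11000011  (ones: 4)
  rows 8-15 [p,q,r=001]: 11001100  (ones: 4)
  rows 16-23 [p,q,r=010]: 11000011  (ones: 4)
  rows 24-31 [p,q,r=011]: 11000011  (ones: 4)
  rows 32-39 [p,q,r=100]: 11000011  (ones: 4)
  rows 40-47 [p,q,r=101]: 11001100  (ones: 4)
  rows 48-55 [p,q,r=110]: 11000011  (ones: 4)
  rows 56-63 [p,q,r=111]: 11000011  (ones: 4)
Disagreements = 4+4+4+4+4+4+4+4 = 32

32


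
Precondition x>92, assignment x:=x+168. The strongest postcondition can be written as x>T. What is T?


Formula: sp(P, x:=E) = exists old_x. (x = E[old_x/x]) AND P[old_x/x] (old_x is the value of x before the assignment; eliminate old_x by solving x = E[old_x/x] for old_x)
Step 1: Precondition P: x>92, i.e. old_x > 92
Step 2: Assignment gives x = old_x + 168, so old_x = x - 168
Step 3: Substitute into P: x - 168 > 92
Step 4: Simplify: x > 92+168 = 260

260


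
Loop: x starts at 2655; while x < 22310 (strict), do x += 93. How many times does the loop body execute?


Step 1: x goes from 2655 toward 22310 by 93; the body runs while x<22310, so iterations = ceil((bound-start)/step)
Step 2: Distance=19655
Step 3: ceil(19655/93)=212

212


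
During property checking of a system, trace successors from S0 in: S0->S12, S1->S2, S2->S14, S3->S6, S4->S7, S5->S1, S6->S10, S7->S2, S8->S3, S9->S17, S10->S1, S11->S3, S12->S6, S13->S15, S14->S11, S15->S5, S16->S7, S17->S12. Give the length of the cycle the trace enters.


Trace from S0 until a state repeats:
  S0 -> S12 -> S6 -> S10 -> S1 -> S2 -> S14 -> S11 -> S3 -> S6
S6 first seen at step 2, revisited at step 9.
Cycle length = 9 - 2 = 7

7


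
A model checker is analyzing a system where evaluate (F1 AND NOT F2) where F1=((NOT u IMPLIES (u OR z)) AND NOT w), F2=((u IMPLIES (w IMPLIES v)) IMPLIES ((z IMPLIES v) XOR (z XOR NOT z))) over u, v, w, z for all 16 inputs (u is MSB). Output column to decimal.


F1 = ((NOT u IMPLIES (u OR z)) AND NOT w)
F2 = ((u IMPLIES (w IMPLIES v)) IMPLIES ((z IMPLIES v) XOR (z XOR NOT z)))
Counterexample to F1=>F2 is where F1=1 and F2=0.
Evaluate each row (bits = u,v,w,z, MSB first):
  row 0 [0000]: F1=0 F2=0 -> F1&~F2 -> 0
  row 1 [0001]: F1=1 F2=1 -> F1&~F2 -> 0
  row 2 [0010]: F1=0 F2=0 -> F1&~F2 -> 0
  row 3 [0011]: F1=0 F2=1 -> F1&~F2 -> 0
  row 4 [0100]: F1=0 F2=0 -> F1&~F2 -> 0
  row 5 [0101]: F1=1 F2=0 -> F1&~F2 -> 1
  row 6 [0110]: F1=0 F2=0 -> F1&~F2 -> 0
  row 7 [0111]: F1=0 F2=0 -> F1&~F2 -> 0
  row 8 [1000]: F1=1 F2=0 -> F1&~F2 -> 1
  row 9 [1001]: F1=1 F2=1 -> F1&~F2 -> 0
  row 10 [1010]: F1=0 F2=1 -> F1&~F2 -> 0
  row 11 [1011]: F1=0 F2=1 -> F1&~F2 -> 0
  row 12 [1100]: F1=1 F2=0 -> F1&~F2 -> 1
  row 13 [1101]: F1=1 F2=0 -> F1&~F2 -> 1
  row 14 [1110]: F1=0 F2=0 -> F1&~F2 -> 0
  row 15 [1111]: F1=0 F2=0 -> F1&~F2 -> 0
Full result column, 4 rows per line (u,v fixed per line; w,z runs 00..11 left to right):
  rows 0-3 [u,v=00]: 0000  = hex 0
  rows 4-7 [u,v=01]: 0100  = hex 4
  rows 8-11 [u,v=10]: 1000  = hex 8
  rows 12-15 [u,v=11]: 1100  = hex C
Counterexample vector (row 0 .. row 15) = 0000010010001100
Output column grouped in 4s = 0000 0100 1000 1100 = 0x048C
Convert to decimal digit by digit (value = value*16 + digit):
  0 -> 0
  0*16 + 4 = 4
  4*16 + 8 = 72
  72*16 + 12 (C) = 1164
Decimal = 1164

1164


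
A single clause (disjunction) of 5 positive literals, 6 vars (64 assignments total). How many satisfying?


Step 1: Total=2^6=64
Step 2: Unsat when all 5 false: 2^1=2
Step 3: Sat=64-2=62

62


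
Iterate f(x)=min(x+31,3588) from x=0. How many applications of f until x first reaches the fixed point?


Step 1: x=0, cap=3588, increment=31
Step 2: x grows by 31 each step until capped at 3588; fixed point is x=3588
Step 3: iterations = ceil(3588/31) = 116

116


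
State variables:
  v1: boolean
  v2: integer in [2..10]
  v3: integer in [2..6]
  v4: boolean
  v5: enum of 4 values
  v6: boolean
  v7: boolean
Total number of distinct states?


State space = product of domain sizes of all variables.
Domain sizes:
  v1 (boolean): 2
  v2 (integer in [2..10]): 9
  v3 (integer in [2..6]): 5
  v4 (boolean): 2
  v5 (enum of 4 values): 4
  v6 (boolean): 2
  v7 (boolean): 2
Product = 2 * 9 * 5 * 2 * 4 * 2 * 2 = 2880

2880


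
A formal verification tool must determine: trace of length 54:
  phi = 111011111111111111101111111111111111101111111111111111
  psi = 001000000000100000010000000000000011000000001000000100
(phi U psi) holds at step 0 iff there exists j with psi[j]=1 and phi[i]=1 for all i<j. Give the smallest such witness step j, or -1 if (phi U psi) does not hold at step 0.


(phi U psi) at 0: need smallest j with psi[j]=1 and phi[i]=1 for all i in [0,j).
Scan from step 0:
  step 0: phi=1, psi=0 -> continue
  step 1: phi=1, psi=0 -> continue
  step 2: psi=1 and phi held for [0,2) -> witness found
Witness step = 2

2


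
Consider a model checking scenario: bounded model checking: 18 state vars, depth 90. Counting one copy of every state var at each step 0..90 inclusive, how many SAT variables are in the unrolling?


BMC unrolls to depth k, creating one copy of each state var for steps 0..k.
Step count = 90 + 1 = 91 (steps 0 through 90)
Vars per step = 18
Total = 18 * 91 = 1638

1638


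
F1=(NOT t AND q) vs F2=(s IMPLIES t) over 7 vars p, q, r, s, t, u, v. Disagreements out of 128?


F1 = (NOT t AND q)
F2 = (s IMPLIES t)
Evaluate both on each of 128 rows (bits = p,q,r,s,t,u,v):
  row 0 [0000000]: F1=0 F2=1 (differ) -> 1
  row 1 [0000001]: F1=0 F2=1 (differ) -> 1
  row 2 [0000010]: F1=0 F2=1 (differ) -> 1
  row 3 [0000011]: F1=0 F2=1 (differ) -> 1
  row 4 [0000100]: F1=0 F2=1 (differ) -> 1
  (every remaining row is evaluated the same way; all 128 results are listed next)
Full result column, 8 rows per line (p,q,r,s fixed per line; t,u,v runs 000..111 left to right):
  rows 0-7 [p,q,r,s=0000]: 11111111  (ones: 8)
  rows 8-15 [p,q,r,s=0001]: 00001111  (ones: 4)
  rows 16-23 [p,q,r,s=0010]: 11111111  (ones: 8)
  rows 24-31 [p,q,r,s=0011]: 00001111  (ones: 4)
  rows 32-39 [p,q,r,s=0100]: 00001111  (ones: 4)
  rows 40-47 [p,q,r,s=0101]: 11111111  (ones: 8)
  rows 48-55 [p,q,r,s=0110]: 00001111  (ones: 4)
  rows 56-63 [p,q,r,s=0111]: 11111111  (ones: 8)
  rows 64-71 [p,q,r,s=1000]: 11111111  (ones: 8)
  rows 72-79 [p,q,r,s=1001]: 00001111  (ones: 4)
  rows 80-87 [p,q,r,s=1010]: 11111111  (ones: 8)
  rows 88-95 [p,q,r,s=1011]: 00001111  (ones: 4)
  rows 96-103 [p,q,r,s=1100]: 00001111  (ones: 4)
  rows 104-111 [p,q,r,s=1101]: 11111111  (ones: 8)
  rows 112-119 [p,q,r,s=1110]: 00001111  (ones: 4)
  rows 120-127 [p,q,r,s=1111]: 11111111  (ones: 8)
Disagreements = 8+4+8+4+4+8+4+8+8+4+8+4+4+8+4+8 = 96

96


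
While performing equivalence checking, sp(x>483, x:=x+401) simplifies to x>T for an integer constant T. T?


Formula: sp(P, x:=E) = exists old_x. (x = E[old_x/x]) AND P[old_x/x] (old_x is the value of x before the assignment; eliminate old_x by solving x = E[old_x/x] for old_x)
Step 1: Precondition P: x>483, i.e. old_x > 483
Step 2: Assignment gives x = old_x + 401, so old_x = x - 401
Step 3: Substitute into P: x - 401 > 483
Step 4: Simplify: x > 483+401 = 884

884


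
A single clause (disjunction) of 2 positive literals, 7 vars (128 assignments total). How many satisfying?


Step 1: Total=2^7=128
Step 2: Unsat when all 2 false: 2^5=32
Step 3: Sat=128-32=96

96


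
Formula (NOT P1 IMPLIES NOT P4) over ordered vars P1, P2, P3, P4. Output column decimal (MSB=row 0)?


Formula: (NOT P1 IMPLIES NOT P4) over P1, P2, P3, P4 (16 rows)
Evaluate each row (bits = P1,P2,P3,P4, MSB first):
  row 0 [0000]: (NOT 0 IMPLIES NOT 0) -> 1
  row 1 [0001]: (NOT 0 IMPLIES NOT 1) -> 0
  row 2 [0010]: (NOT 0 IMPLIES NOT 0) -> 1
  row 3 [0011]: (NOT 0 IMPLIES NOT 1) -> 0
  row 4 [0100]: (NOT 0 IMPLIES NOT 0) -> 1
  row 5 [0101]: (NOT 0 IMPLIES NOT 1) -> 0
  row 6 [0110]: (NOT 0 IMPLIES NOT 0) -> 1
  row 7 [0111]: (NOT 0 IMPLIES NOT 1) -> 0
  row 8 [1000]: (NOT 1 IMPLIES NOT 0) -> 1
  row 9 [1001]: (NOT 1 IMPLIES NOT 1) -> 1
  row 10 [1010]: (NOT 1 IMPLIES NOT 0) -> 1
  row 11 [1011]: (NOT 1 IMPLIES NOT 1) -> 1
  row 12 [1100]: (NOT 1 IMPLIES NOT 0) -> 1
  row 13 [1101]: (NOT 1 IMPLIES NOT 1) -> 1
  row 14 [1110]: (NOT 1 IMPLIES NOT 0) -> 1
  row 15 [1111]: (NOT 1 IMPLIES NOT 1) -> 1
Full result column, 4 rows per line (P1,P2 fixed per line; P3,P4 runs 00..11 left to right):
  rows 0-3 [P1,P2=00]: 1010  = hex A
  rows 4-7 [P1,P2=01]: 1010  = hex A
  rows 8-11 [P1,P2=10]: 1111  = hex F
  rows 12-15 [P1,P2=11]: 1111  = hex F
Output column (row 0 .. row 15) = 1010101011111111
Output column grouped in 4s = 1010 1010 1111 1111 = 0xAAFF
Convert to decimal digit by digit (value = value*16 + digit):
  A -> 10
  10*16 + 10 (A) = 170
  170*16 + 15 (F) = 2735
  2735*16 + 15 (F) = 43775
Decimal = 43775

43775


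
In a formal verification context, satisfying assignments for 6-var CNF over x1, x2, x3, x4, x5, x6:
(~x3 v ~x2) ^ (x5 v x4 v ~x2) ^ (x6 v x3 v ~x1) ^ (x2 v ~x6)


CNF with 4 clauses over 6 vars (64 assignments).
An assignment satisfies CNF iff every clause has >=1 true literal.
Check each row (bits = x1,x2,x3,x4,x5,x6; clause T/F shown):
  row 0 [000000]: clauses=TTTT -> 1
  row 1 [000001]: clauses=TTTF -> 0
  row 2 [000010]: clauses=TTTT -> 1
  row 3 [000011]: clauses=TTTF -> 0
  row 4 [000100]: clauses=TTTT -> 1
  (every remaining row is evaluated the same way; all 64 results are listed next)
Full result column, 8 rows per line (x1,x2,x3 fixed per line; x4,x5,x6 runs 000..111 left to right):
  rows 0-7 [x1,x2,x3=000]: 10101010  (ones: 4)
  rows 8-15 [x1,x2,x3=001]: 10101010  (ones: 4)
  rows 16-23 [x1,x2,x3=010]: 00111111  (ones: 6)
  rows 24-31 [x1,x2,x3=011]: 00000000  (ones: 0)
  rows 32-39 [x1,x2,x3=100]: 00000000  (ones: 0)
  rows 40-47 [x1,x2,x3=101]: 10101010  (ones: 4)
  rows 48-55 [x1,x2,x3=110]: 00010101  (ones: 3)
  rows 56-63 [x1,x2,x3=111]: 00000000  (ones: 0)
Satisfying assignments = 4+4+6+0+0+4+3+0 = 21

21


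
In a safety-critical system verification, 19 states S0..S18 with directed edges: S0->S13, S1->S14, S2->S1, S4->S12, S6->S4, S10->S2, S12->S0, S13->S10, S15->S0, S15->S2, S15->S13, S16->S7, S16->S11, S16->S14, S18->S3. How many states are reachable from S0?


BFS from S0:
  layer 0: {S0}
  layer 1: {S13}
  layer 2: {S10}
  layer 3: {S2}
  layer 4: {S1}
  layer 5: {S14}
Reachable set: {S0, S1, S2, S10, S13, S14}
Count = 6

6


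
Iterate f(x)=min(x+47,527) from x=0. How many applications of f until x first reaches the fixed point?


Step 1: x=0, cap=527, increment=47
Step 2: x grows by 47 each step until capped at 527; fixed point is x=527
Step 3: iterations = ceil(527/47) = 12

12


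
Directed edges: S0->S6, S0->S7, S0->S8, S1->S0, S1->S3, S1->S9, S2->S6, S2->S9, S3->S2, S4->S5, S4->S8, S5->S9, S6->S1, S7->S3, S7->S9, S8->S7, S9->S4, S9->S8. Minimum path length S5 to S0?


BFS layer-by-layer from S5:
  dist 0: {S5}
  dist 1: {S9}
  dist 2: {S4, S8}
  dist 3: {S7}
  dist 4: {S3}
  dist 5: {S2}
  dist 6: {S6}
  dist 7: {S1}
  dist 8: {S0}
  -> S0 reached at distance 8
Shortest path length = 8

8


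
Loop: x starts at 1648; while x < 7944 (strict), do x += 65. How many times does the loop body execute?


Step 1: x goes from 1648 toward 7944 by 65; the body runs while x<7944, so iterations = ceil((bound-start)/step)
Step 2: Distance=6296
Step 3: ceil(6296/65)=97

97


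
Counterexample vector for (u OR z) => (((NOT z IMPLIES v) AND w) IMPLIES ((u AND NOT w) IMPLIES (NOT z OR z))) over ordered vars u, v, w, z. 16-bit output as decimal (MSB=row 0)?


F1 = (u OR z)
F2 = (((NOT z IMPLIES v) AND w) IMPLIES ((u AND NOT w) IMPLIES (NOT z OR z)))
Counterexample to F1=>F2 is where F1=1 and F2=0.
Evaluate each row (bits = u,v,w,z, MSB first):
  row 0 [0000]: F1=0 F2=1 -> F1&~F2 -> 0
  row 1 [0001]: F1=1 F2=1 -> F1&~F2 -> 0
  row 2 [0010]: F1=0 F2=1 -> F1&~F2 -> 0
  row 3 [0011]: F1=1 F2=1 -> F1&~F2 -> 0
  row 4 [0100]: F1=0 F2=1 -> F1&~F2 -> 0
  row 5 [0101]: F1=1 F2=1 -> F1&~F2 -> 0
  row 6 [0110]: F1=0 F2=1 -> F1&~F2 -> 0
  row 7 [0111]: F1=1 F2=1 -> F1&~F2 -> 0
  row 8 [1000]: F1=1 F2=1 -> F1&~F2 -> 0
  row 9 [1001]: F1=1 F2=1 -> F1&~F2 -> 0
  row 10 [1010]: F1=1 F2=1 -> F1&~F2 -> 0
  row 11 [1011]: F1=1 F2=1 -> F1&~F2 -> 0
  row 12 [1100]: F1=1 F2=1 -> F1&~F2 -> 0
  row 13 [1101]: F1=1 F2=1 -> F1&~F2 -> 0
  row 14 [1110]: F1=1 F2=1 -> F1&~F2 -> 0
  row 15 [1111]: F1=1 F2=1 -> F1&~F2 -> 0
Full result column, 4 rows per line (u,v fixed per line; w,z runs 00..11 left to right):
  rows 0-3 [u,v=00]: 0000  = hex 0
  rows 4-7 [u,v=01]: 0000  = hex 0
  rows 8-11 [u,v=10]: 0000  = hex 0
  rows 12-15 [u,v=11]: 0000  = hex 0
Counterexample vector (row 0 .. row 15) = 0000000000000000
Output column grouped in 4s = 0000 0000 0000 0000 = 0x0000
Convert to decimal digit by digit (value = value*16 + digit):
  0 -> 0
  0*16 + 0 = 0
  0*16 + 0 = 0
  0*16 + 0 = 0
Decimal = 0

0
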